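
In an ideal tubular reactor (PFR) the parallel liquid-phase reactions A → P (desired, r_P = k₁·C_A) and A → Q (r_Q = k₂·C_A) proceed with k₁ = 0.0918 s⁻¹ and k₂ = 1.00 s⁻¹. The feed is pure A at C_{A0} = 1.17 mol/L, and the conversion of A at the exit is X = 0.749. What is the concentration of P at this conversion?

0.0737 mol/L

C_A = C_{A0}(1−X) = 0.2937 mol/L.
Both paths are first order in A, so the instantaneous fraction to P is constant: dC_P/d(−C_A) = k₁/(k₁+k₂) = 0.08408.
C_P = 0.08408·(C_{A0}−C_A) = 0.08408×0.8763 = 0.0737 mol/L.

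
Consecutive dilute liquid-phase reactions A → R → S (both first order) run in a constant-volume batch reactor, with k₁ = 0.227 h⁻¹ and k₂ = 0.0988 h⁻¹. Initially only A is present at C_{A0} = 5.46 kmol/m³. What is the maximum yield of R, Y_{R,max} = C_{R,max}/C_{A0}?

0.527

Evaluating C_R at t_opt = ln(k₂/k₁)/(k₂−k₁) gives C_{R,max}/C_{A0} = (k₁/k₂)^[k₂/(k₂−k₁)].
= (0.227/0.0988)^(0.0988/(0.0988−0.227)) = (2.298)^(-0.7707) = 0.5267.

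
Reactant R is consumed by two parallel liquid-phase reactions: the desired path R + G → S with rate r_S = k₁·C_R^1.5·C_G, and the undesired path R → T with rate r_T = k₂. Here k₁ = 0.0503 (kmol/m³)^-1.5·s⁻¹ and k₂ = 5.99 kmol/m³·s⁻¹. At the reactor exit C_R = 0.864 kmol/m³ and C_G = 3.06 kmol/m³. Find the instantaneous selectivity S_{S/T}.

S_{S/T} = r_S/r_T = (k₁·C_R^1.5·C_G)/(k₂) = (k₁/k₂)·C_R^1.5·C_G.
= (0.0503×0.8640^1.5×3.060) / (5.99) = 0.1236/5.990 = 0.0206.

0.0206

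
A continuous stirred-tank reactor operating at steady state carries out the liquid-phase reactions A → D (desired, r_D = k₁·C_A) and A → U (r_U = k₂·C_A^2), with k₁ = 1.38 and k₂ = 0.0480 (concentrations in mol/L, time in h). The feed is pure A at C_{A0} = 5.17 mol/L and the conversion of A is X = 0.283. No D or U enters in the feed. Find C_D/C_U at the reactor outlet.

Exit C_A = C_{A0}(1−X) = 5.17×0.717 = 3.707 mol/L.
Rates in a CSTR are evaluated at the outlet concentration: r_D = 1.38×3.707 = 5.116, r_U = 0.0480×3.707^2 = 0.6596.
Overall selectivity = C_D/C_U = r_Dτ/(r_Uτ) = r_D/r_U = 7.76.

7.76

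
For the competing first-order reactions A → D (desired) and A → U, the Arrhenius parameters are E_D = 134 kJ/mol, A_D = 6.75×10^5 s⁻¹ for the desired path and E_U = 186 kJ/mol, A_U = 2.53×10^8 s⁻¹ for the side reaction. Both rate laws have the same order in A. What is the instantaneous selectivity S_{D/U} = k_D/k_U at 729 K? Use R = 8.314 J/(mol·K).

14.2

k_D/k_U = (A_D/A_U)·exp[−(E_D−E_U)/(RT)] = (A_D/A_U)·exp[(E_U−E_D)/(RT)].
(E_U−E_D)/(RT) = (186−134)×10³/(8.314×729) = 52000/6061 = 8.580.
k_D/k_U = (6.75×10^5/2.53×10^8)·exp(8.580) = 0.002668 × 5322 = 14.2.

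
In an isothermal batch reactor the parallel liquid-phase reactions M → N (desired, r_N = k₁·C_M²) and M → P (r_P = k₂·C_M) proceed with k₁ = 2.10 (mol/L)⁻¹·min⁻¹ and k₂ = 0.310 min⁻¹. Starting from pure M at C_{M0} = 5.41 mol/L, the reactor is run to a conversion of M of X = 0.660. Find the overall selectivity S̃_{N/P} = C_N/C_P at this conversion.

22.5

C_M = C_{M0}(1−X) = 1.839 mol/L.
Along a PFR/batch, dC_P/dC_M = −r_P/(r_N+r_P) = −k₂/(k₂+k₁·C_M).
Integrating from C_{M0} to C_M: C_P = (0.310/2.10)·ln[(0.310+2.10·5.41)/(0.310+2.10·1.84)] = 0.1476·ln(11.67/4.173) = 0.1518 mol/L.
Then C_N = (C_{M0}−C_M) − C_P = 3.571 − 0.1518 = 3.419 mol/L.
S̃_{N/P} = C_N/C_P = 3.419/0.1518 = 22.5.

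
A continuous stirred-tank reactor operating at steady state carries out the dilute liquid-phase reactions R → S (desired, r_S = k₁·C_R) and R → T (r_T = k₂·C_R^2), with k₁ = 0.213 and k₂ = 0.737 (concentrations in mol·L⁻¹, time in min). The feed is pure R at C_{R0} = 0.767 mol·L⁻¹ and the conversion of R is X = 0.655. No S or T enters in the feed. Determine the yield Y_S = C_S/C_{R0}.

Exit C_R = C_{R0}(1−X) = 0.767×0.345 = 0.2646 mol·L⁻¹.
A CSTR operates uniformly at the exit composition, giving r_S = 0.05636 and r_T = 0.05161 (each k·C_R^n at C_R = 0.2646).
Fraction of consumed R going to S: r_S/(r_S+r_T) = 0.5220.
C_S = 0.5220·C_{R0}·X = 0.5220×0.767×0.655 = 0.262 mol·L⁻¹; Y_S = C_S/C_{R0} = 0.342.

0.342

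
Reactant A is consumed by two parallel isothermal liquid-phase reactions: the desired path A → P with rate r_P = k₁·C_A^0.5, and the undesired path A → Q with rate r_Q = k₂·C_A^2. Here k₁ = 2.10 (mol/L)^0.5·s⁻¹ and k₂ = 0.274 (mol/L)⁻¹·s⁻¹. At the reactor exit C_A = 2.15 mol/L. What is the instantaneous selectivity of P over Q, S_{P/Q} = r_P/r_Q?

S_{P/Q} = r_P/r_Q = (k₁·C_A^0.5)/(k₂·C_A^2) = (k₁/k₂)·C_A^-1.5.
= (2.10×2.150^0.5) / (0.274×2.150^2) = 3.079/1.267 = 2.43.
The undesired path is higher order in A, so low C_A (CSTR or dilute feed) favours P.

2.43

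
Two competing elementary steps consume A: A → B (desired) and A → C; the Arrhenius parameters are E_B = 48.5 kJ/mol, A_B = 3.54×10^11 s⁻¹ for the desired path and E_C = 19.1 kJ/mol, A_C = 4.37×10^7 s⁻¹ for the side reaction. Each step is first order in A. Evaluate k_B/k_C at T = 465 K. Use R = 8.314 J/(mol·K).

Since both paths have the same order in A, the concentration cancels and S_{B/C} = k_B/k_C = (A_B/A_C)·exp[(E_C−E_B)/(RT)].
(E_C−E_B)/(RT) = (19.1−48.5)×10³/(8.314×465) = -29400/3866 = -7.605.
k_B/k_C = (3.54×10^11/4.37×10^7)·exp(-7.605) = 8101 × 4.981×10^-4 = 4.03.

4.03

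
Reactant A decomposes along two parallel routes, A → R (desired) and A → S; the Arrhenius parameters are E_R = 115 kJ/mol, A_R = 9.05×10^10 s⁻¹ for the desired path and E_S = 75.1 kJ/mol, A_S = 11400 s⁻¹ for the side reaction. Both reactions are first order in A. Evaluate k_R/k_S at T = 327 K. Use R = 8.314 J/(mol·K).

3.36

Since both paths have the same order in A, the concentration cancels and S_{R/S} = k_R/k_S = (A_R/A_S)·exp[(E_S−E_R)/(RT)].
(E_S−E_R)/(RT) = (75.1−115)×10³/(8.314×327) = -39900/2719 = -14.68.
k_R/k_S = (9.05×10^10/11400)·exp(-14.68) = 7.939×10^6 × 4.228×10^-7 = 3.36.
Since E_R > E_S, raising the temperature improves selectivity toward R.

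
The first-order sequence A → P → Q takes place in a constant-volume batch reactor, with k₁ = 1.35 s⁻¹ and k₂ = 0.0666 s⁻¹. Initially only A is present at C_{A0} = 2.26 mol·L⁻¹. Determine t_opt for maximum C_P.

2.34 s

For first-order series the maximum of C_P occurs at t_opt = ln(k₂/k₁)/(k₂−k₁).
= ln(0.0666/1.35)/(0.0666−1.35) = ln(0.04933)/-1.283 = -3.009/-1.283 = 2.34 s.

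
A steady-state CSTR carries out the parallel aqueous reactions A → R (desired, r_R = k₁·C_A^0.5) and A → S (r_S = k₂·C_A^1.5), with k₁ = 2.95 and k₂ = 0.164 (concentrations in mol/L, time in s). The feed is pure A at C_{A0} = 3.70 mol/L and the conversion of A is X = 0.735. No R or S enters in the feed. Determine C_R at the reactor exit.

2.58 mol/L

Exit C_A = C_{A0}(1−X) = 3.70×0.265 = 0.9805 mol/L.
Rates in a CSTR are evaluated at the outlet concentration: r_R = 2.95×0.9805^0.5 = 2.921, r_S = 0.164×0.9805^1.5 = 0.1592.
Fraction of consumed A going to R: r_R/(r_R+r_S) = 0.9483.
C_R = 0.9483·C_{A0}·X = 0.9483×3.70×0.735 = 2.58 mol/L.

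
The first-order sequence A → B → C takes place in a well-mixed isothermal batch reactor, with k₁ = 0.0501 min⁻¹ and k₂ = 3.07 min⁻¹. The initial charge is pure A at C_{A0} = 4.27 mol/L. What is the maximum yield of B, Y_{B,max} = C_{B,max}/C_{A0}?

0.0152

For a first-order series the maximum intermediate yield is C_{B,max}/C_{A0} = (k₁/k₂)^[k₂/(k₂−k₁)].
= (0.0501/3.07)^(3.07/(3.07−0.0501)) = (0.01632)^(1.017) = 0.01524.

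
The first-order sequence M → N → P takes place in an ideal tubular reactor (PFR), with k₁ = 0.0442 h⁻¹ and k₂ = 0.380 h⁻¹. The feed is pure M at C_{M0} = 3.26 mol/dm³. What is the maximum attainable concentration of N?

0.286 mol/dm³

At the optimum, C_{N,max}/C_{M0} = (k₁/k₂)^[k₂/(k₂−k₁)].
= (0.0442/0.380)^(0.380/(0.380−0.0442)) = (0.1163)^(1.132) = 0.08763.
C_{N,max} = 0.08763×3.26 = 0.286 mol/dm³.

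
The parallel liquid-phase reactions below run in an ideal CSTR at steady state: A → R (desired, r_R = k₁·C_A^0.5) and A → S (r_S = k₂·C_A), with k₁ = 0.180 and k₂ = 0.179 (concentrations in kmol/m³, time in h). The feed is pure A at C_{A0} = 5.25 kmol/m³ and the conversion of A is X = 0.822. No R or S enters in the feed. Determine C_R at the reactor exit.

2.20 kmol/m³

Exit C_A = C_{A0}(1−X) = 5.25×0.178 = 0.9345 kmol/m³.
Rates in a CSTR are evaluated at the outlet concentration: r_R = 0.180×0.9345^0.5 = 0.1740, r_S = 0.179×0.9345 = 0.1673.
Fraction of consumed A going to R: r_R/(r_R+r_S) = 0.5099.
C_R = 0.5099·C_{A0}·X = 0.5099×5.25×0.822 = 2.20 kmol/m³.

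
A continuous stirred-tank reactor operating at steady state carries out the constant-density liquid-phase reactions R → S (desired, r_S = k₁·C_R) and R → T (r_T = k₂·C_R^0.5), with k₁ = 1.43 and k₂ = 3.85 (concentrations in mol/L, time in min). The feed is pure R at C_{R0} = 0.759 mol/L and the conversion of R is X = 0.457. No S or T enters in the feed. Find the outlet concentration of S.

Exit C_R = C_{R0}(1−X) = 0.759×0.543 = 0.4121 mol/L.
A CSTR operates uniformly at the exit composition, giving r_S = 0.5894 and r_T = 2.472 (each k·C_R^n at C_R = 0.4121).
Fraction of consumed R going to S: r_S/(r_S+r_T) = 0.1925.
C_S = 0.1925·C_{R0}·X = 0.1925×0.759×0.457 = 0.0668 mol/L.

0.0668 mol/L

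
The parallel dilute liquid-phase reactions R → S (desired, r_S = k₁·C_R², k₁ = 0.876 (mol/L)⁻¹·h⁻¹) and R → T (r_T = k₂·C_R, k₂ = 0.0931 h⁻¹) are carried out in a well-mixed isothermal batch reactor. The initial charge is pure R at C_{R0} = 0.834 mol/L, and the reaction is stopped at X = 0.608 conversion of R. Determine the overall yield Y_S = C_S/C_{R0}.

C_R = C_{R0}(1−X) = 0.3269 mol/L.
Along a PFR/batch, dC_T/dC_R = −r_T/(r_S+r_T) = −k₂/(k₂+k₁·C_R).
Integrating from C_{R0} to C_R: C_T = (0.0931/0.876)·ln[(0.0931+0.876·0.834)/(0.0931+0.876·0.327)] = 0.1063·ln(0.8237/0.3795) = 0.08236 mol/L.
Then C_S = (C_{R0}−C_R) − C_T = 0.5071 − 0.08236 = 0.4247 mol/L.
Y_S = C_S/C_{R0} = 0.4247/0.834 = 0.509.

0.509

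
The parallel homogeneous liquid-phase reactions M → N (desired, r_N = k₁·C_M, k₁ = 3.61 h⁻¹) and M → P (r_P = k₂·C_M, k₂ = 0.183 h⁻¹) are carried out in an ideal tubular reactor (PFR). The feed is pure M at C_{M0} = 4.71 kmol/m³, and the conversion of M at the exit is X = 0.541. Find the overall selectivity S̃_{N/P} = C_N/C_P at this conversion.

19.7

C_M = C_{M0}(1−X) = 2.162 kmol/m³.
Both paths are first order in M, so the instantaneous fraction to N is constant: dC_N/d(−C_M) = k₁/(k₁+k₂) = 0.9518.
C_N = 0.9518·(C_{M0}−C_M) = 0.9518×2.548 = 2.43 kmol/m³.
C_P = (C_{M0}−C_M)−C_N = 0.1229 kmol/m³; S̃_{N/P} = 2.425/0.1229 = 19.7.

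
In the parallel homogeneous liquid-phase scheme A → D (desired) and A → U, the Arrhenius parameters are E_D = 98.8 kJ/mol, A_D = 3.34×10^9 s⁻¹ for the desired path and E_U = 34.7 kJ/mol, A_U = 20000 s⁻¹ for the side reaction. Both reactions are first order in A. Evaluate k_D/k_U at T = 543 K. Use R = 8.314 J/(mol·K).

0.114

Since both paths have the same order in A, the concentration cancels and S_{D/U} = k_D/k_U = (A_D/A_U)·exp[(E_U−E_D)/(RT)].
(E_U−E_D)/(RT) = (34.7−98.8)×10³/(8.314×543) = -64100/4515 = -14.20.
k_D/k_U = (3.34×10^9/20000)·exp(-14.20) = 1.670×10^5 × 6.817×10^-7 = 0.114.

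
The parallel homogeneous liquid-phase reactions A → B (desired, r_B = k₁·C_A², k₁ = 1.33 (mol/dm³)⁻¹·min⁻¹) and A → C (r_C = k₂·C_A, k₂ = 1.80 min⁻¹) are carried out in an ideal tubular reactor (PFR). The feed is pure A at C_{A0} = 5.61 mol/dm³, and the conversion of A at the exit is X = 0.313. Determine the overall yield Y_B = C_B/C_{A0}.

C_A = C_{A0}(1−X) = 3.854 mol/dm³.
Along a PFR/batch, dC_C/dC_A = −r_C/(r_B+r_C) = −k₂/(k₂+k₁·C_A).
Integrating from C_{A0} to C_A: C_C = (1.80/1.33)·ln[(1.80+1.33·5.61)/(1.80+1.33·3.85)] = 1.353·ln(9.261/6.926) = 0.3933 mol/dm³.
Then C_B = (C_{A0}−C_A) − C_C = 1.756 − 0.3933 = 1.363 mol/dm³.
Y_B = C_B/C_{A0} = 1.363/5.61 = 0.243.

0.243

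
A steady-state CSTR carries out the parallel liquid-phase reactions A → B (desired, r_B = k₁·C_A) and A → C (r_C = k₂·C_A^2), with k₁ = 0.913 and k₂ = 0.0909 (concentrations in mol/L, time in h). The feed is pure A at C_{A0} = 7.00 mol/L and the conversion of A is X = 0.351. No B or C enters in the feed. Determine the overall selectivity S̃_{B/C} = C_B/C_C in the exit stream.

2.21

Exit C_A = C_{A0}(1−X) = 7.00×0.649 = 4.543 mol/L.
In a CSTR the entire volume is at exit conditions, so r_B = 0.913×4.543 = 4.148 and r_C = 0.0909×4.543^2 = 1.876.
Overall selectivity = C_B/C_C = r_Bτ/(r_Cτ) = r_B/r_C = 2.21.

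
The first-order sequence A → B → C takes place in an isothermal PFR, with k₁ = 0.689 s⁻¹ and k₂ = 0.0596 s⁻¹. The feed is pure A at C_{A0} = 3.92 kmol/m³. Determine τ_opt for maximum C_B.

For first-order series the maximum of C_B occurs at τ_opt = ln(k₂/k₁)/(k₂−k₁).
= ln(0.0596/0.689)/(0.0596−0.689) = ln(0.08650)/-0.6294 = -2.448/-0.6294 = 3.89 s.

3.89 s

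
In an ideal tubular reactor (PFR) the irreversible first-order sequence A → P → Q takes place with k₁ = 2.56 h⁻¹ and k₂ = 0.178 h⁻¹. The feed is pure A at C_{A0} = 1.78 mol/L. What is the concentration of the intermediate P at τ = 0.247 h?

0.814 mol/L

For first-order series with pure A initially, C_P(τ) = k₁C_{A0}/(k₂−k₁)·(e^(−k₁τ) − e^(−k₂τ)).
e^(−k₁τ) = e^(−2.56×0.247) = e^(−0.6323) = 0.5314; e^(−k₂τ) = e^(−0.04397) = 0.9570.
C_P = 2.56×1.78/(0.178−2.56) × (0.5314−0.9570) = (-1.913)×(-0.4256) = 0.8142 mol/L.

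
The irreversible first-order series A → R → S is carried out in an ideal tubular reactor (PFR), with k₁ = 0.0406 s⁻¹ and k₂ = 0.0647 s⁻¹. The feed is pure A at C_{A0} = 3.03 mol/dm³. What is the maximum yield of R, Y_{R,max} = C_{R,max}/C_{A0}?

0.286

Evaluating C_R at τ_opt = ln(k₂/k₁)/(k₂−k₁) gives C_{R,max}/C_{A0} = (k₁/k₂)^[k₂/(k₂−k₁)].
= (0.0406/0.0647)^(0.0647/(0.0647−0.0406)) = (0.6275)^(2.685) = 0.2862.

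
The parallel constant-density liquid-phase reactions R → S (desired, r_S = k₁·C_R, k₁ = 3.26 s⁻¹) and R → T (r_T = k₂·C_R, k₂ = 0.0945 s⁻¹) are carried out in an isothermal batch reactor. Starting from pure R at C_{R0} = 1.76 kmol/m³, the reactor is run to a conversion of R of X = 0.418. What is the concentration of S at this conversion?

C_R = C_{R0}(1−X) = 1.024 kmol/m³.
Both paths are first order in R, so the instantaneous fraction to S is constant: dC_S/d(−C_R) = k₁/(k₁+k₂) = 0.9718.
C_S = 0.9718·(C_{R0}−C_R) = 0.9718×0.7357 = 0.715 kmol/m³.

0.715 kmol/m³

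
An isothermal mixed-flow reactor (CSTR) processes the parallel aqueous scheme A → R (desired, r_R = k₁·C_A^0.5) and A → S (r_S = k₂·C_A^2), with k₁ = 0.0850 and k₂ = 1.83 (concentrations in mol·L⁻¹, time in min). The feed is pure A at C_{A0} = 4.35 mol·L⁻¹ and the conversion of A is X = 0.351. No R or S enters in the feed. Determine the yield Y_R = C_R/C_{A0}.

0.00340

Exit C_A = C_{A0}(1−X) = 4.35×0.649 = 2.823 mol·L⁻¹.
Rates in a CSTR are evaluated at the outlet concentration: r_R = 0.0850×2.823^0.5 = 0.1428, r_S = 1.83×2.823^2 = 14.59.
Fraction of consumed A going to R: r_R/(r_R+r_S) = 0.009697.
C_R = 0.009697·C_{A0}·X = 0.009697×4.35×0.351 = 0.0148 mol·L⁻¹; Y_R = C_R/C_{A0} = 0.00340.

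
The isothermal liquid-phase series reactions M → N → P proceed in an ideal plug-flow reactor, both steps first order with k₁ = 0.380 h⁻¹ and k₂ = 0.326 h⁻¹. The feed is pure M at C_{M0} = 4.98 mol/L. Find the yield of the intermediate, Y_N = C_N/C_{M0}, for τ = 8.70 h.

0.155

The intermediate concentration in a first-order A→B→C sequence is C_N = k₁C_{M0}(e^(−k₁τ) − e^(−k₂τ))/(k₂−k₁).
e^(−k₁τ) = e^(−0.380×8.70) = e^(−3.306) = 0.03666; e^(−k₂τ) = e^(−2.836) = 0.05865.
C_N = 0.380×4.98/(0.326−0.380) × (0.03666−0.05865) = (-35.04)×(-0.02199) = 0.7705 mol/L.
Y_N = C_N/C_{M0} = 0.7705/4.98 = 0.155.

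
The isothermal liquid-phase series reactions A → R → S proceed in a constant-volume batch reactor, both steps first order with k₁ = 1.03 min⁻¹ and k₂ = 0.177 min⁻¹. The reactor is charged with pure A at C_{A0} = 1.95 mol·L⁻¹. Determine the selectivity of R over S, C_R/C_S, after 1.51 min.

5.60

The intermediate concentration in a first-order A→B→C sequence is C_R = k₁C_{A0}(e^(−k₁t) − e^(−k₂t))/(k₂−k₁).
e^(−k₁t) = e^(−1.03×1.51) = e^(−1.555) = 0.2111; e^(−k₂t) = e^(−0.2673) = 0.7655.
C_R = 1.03×1.95/(0.177−1.03) × (0.2111−0.7655) = (-2.355)×(-0.5543) = 1.305 mol·L⁻¹.
C_A = C_{A0}e^(−k₁t) = 0.4117 mol·L⁻¹, so C_S = C_{A0}−C_A−C_R = 0.2330 mol·L⁻¹; C_R/C_S = 5.60.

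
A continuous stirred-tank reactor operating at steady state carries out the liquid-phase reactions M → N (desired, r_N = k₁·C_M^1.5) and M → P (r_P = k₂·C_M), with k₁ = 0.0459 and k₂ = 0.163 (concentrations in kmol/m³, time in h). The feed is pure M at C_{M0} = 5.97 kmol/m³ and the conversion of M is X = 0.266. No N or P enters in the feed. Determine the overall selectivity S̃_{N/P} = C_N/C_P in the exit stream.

0.589

Exit C_M = C_{M0}(1−X) = 5.97×0.734 = 4.382 kmol/m³.
Rates in a CSTR are evaluated at the outlet concentration: r_N = 0.0459×4.382^1.5 = 0.4210, r_P = 0.163×4.382 = 0.7143.
Overall selectivity = C_N/C_P = r_Nτ/(r_Pτ) = r_N/r_P = 0.589.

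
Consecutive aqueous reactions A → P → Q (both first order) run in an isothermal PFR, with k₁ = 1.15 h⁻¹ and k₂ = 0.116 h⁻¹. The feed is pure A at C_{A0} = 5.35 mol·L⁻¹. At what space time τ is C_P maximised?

For first-order series the maximum of C_P occurs at τ_opt = ln(k₂/k₁)/(k₂−k₁).
= ln(0.116/1.15)/(0.116−1.15) = ln(0.1009)/-1.034 = -2.294/-1.034 = 2.22 h.

2.22 h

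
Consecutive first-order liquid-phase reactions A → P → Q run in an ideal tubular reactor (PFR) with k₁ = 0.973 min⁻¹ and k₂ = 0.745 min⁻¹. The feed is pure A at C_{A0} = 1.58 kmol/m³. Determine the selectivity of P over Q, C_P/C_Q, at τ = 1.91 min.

0.755

Solving the coupled first-order balances gives C_P(τ) = [k₁/(k₂−k₁)]·C_{A0}·(e^(−k₁τ) − e^(−k₂τ)).
e^(−k₁τ) = e^(−0.973×1.91) = e^(−1.858) = 0.1559; e^(−k₂τ) = e^(−1.423) = 0.2410.
C_P = 0.973×1.58/(0.745−0.973) × (0.1559−0.2410) = (-6.743)×(-0.08508) = 0.5737 kmol/m³.
C_A = C_{A0}e^(−k₁τ) = 0.2463 kmol/m³, so C_Q = C_{A0}−C_A−C_P = 0.7599 kmol/m³; C_P/C_Q = 0.755.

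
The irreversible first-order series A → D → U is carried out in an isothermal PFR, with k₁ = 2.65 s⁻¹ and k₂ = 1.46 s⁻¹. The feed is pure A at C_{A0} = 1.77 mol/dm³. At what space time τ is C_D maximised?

The intermediate peaks when r₁ = r₂, i.e. k₁e^(−k₁τ) = k₂e^(−k₂τ), giving τ_opt = ln(k₂/k₁)/(k₂−k₁).
= ln(1.46/2.65)/(1.46−2.65) = ln(0.5509)/-1.190 = -0.5961/-1.190 = 0.501 s.

0.501 s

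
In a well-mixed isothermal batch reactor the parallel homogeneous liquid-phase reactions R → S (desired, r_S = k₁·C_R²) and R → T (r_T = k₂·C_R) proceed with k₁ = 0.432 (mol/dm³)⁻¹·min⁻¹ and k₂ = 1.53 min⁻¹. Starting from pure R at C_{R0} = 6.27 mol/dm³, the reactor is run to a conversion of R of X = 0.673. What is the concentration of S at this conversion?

2.23 mol/dm³

C_R = C_{R0}(1−X) = 2.050 mol/dm³.
Along a PFR/batch, dC_T/dC_R = −r_T/(r_S+r_T) = −k₂/(k₂+k₁·C_R).
Integrating from C_{R0} to C_R: C_T = (1.53/0.432)·ln[(1.53+0.432·6.27)/(1.53+0.432·2.05)] = 3.542·ln(4.239/2.416) = 1.991 mol/dm³.
Then C_S = (C_{R0}−C_R) − C_T = 4.220 − 1.991 = 2.228 mol/dm³.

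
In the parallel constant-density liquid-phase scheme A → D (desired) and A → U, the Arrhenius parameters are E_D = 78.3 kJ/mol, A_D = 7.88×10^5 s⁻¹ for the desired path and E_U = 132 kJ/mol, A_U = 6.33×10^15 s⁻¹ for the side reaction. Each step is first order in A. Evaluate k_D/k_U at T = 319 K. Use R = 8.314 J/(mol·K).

Since both paths have the same order in A, the concentration cancels and S_{D/U} = k_D/k_U = (A_D/A_U)·exp[(E_U−E_D)/(RT)].
(E_U−E_D)/(RT) = (132−78.3)×10³/(8.314×319) = 53700/2652 = 20.25.
k_D/k_U = (7.88×10^5/6.33×10^15)·exp(20.25) = 1.245×10^-10 × 6.215×10^8 = 0.0774.
Since E_D < E_U, lowering the temperature improves selectivity toward D.

0.0774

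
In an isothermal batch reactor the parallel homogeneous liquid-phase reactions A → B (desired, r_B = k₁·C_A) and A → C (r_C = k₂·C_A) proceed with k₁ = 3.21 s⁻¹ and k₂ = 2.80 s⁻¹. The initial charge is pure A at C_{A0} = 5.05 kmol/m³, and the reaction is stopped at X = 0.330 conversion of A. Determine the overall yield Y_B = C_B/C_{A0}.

C_A = C_{A0}(1−X) = 3.383 kmol/m³.
Both paths are first order in A, so the instantaneous fraction to B is constant: dC_B/d(−C_A) = k₁/(k₁+k₂) = 0.5341.
C_B = 0.5341·(C_{A0}−C_A) = 0.5341×1.667 = 0.890 kmol/m³.
Y_B = C_B/C_{A0} = 0.8901/5.05 = 0.176.

0.176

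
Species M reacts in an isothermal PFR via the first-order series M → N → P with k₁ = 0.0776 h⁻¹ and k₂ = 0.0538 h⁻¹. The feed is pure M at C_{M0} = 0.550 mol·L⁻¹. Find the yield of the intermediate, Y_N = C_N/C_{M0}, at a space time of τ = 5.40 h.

For first-order series with pure M initially, C_N(τ) = k₁C_{M0}/(k₂−k₁)·(e^(−k₁τ) − e^(−k₂τ)).
e^(−k₁τ) = e^(−0.0776×5.40) = e^(−0.4190) = 0.6577; e^(−k₂τ) = e^(−0.2905) = 0.7479.
C_N = 0.0776×0.550/(0.0538−0.0776) × (0.6577−0.7479) = (-1.793)×(-0.09020) = 0.1617 mol·L⁻¹.
Y_N = C_N/C_{M0} = 0.1617/0.550 = 0.294.

0.294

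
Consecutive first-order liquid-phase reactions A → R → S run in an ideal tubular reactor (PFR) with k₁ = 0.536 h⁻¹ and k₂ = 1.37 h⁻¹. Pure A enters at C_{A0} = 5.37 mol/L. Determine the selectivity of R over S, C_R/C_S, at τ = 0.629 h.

For first-order series with pure A initially, C_R(τ) = k₁C_{A0}/(k₂−k₁)·(e^(−k₁τ) − e^(−k₂τ)).
e^(−k₁τ) = e^(−0.536×0.629) = e^(−0.3371) = 0.7138; e^(−k₂τ) = e^(−0.8617) = 0.4224.
C_R = 0.536×5.37/(1.37−0.536) × (0.7138−0.4224) = 3.451×0.2914 = 1.006 mol/L.
C_A = C_{A0}e^(−k₁τ) = 3.833 mol/L, so C_S = C_{A0}−C_A−C_R = 0.5313 mol/L; C_R/C_S = 1.89.

1.89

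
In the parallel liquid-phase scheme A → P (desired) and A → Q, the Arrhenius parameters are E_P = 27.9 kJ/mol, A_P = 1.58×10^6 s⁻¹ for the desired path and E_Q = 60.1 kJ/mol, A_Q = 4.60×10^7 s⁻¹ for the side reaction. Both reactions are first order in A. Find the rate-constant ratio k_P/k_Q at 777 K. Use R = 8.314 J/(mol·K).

Since both paths have the same order in A, the concentration cancels and S_{P/Q} = k_P/k_Q = (A_P/A_Q)·exp[(E_Q−E_P)/(RT)].
(E_Q−E_P)/(RT) = (60.1−27.9)×10³/(8.314×777) = 32200/6460 = 4.985.
k_P/k_Q = (1.58×10^6/4.60×10^7)·exp(4.985) = 0.03435 × 146.1 = 5.02.
Since E_P < E_Q, lowering the temperature improves selectivity toward P.

5.02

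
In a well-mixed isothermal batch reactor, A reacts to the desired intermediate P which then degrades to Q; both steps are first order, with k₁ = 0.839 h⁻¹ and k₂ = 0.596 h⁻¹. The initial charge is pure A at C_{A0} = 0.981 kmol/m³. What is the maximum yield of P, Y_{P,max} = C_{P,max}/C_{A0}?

0.432

Evaluating C_P at t_opt = ln(k₂/k₁)/(k₂−k₁) gives C_{P,max}/C_{A0} = (k₁/k₂)^[k₂/(k₂−k₁)].
= (0.839/0.596)^(0.596/(0.596−0.839)) = (1.408)^(-2.453) = 0.4323.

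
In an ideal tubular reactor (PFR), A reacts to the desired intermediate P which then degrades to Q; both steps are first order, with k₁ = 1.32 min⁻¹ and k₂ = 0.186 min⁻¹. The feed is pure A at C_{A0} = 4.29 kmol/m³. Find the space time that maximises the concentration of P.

Setting dC_P/dτ = 0 gives τ_opt = ln(k₂/k₁)/(k₂−k₁).
= ln(0.186/1.32)/(0.186−1.32) = ln(0.1409)/-1.134 = -1.960/-1.134 = 1.73 min.

1.73 min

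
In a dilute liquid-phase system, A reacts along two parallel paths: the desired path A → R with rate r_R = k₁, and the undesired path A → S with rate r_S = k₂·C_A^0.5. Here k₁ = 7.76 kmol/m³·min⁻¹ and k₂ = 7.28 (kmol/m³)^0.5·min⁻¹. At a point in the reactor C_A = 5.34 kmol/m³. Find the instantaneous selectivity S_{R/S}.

0.461

S_{R/S} = r_R/r_S = (k₁)/(k₂·C_A^0.5) = (k₁/k₂)·C_A^-0.5.
= (7.76) / (7.28×5.340^0.5) = 7.760/16.82 = 0.461.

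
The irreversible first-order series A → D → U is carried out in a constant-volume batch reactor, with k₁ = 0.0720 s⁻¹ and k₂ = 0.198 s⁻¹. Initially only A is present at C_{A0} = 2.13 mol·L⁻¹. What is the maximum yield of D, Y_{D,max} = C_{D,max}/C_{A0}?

0.204

Evaluating C_D at t_opt = ln(k₂/k₁)/(k₂−k₁) gives C_{D,max}/C_{A0} = (k₁/k₂)^[k₂/(k₂−k₁)].
= (0.0720/0.198)^(0.198/(0.198−0.0720)) = (0.3636)^(1.571) = 0.2040.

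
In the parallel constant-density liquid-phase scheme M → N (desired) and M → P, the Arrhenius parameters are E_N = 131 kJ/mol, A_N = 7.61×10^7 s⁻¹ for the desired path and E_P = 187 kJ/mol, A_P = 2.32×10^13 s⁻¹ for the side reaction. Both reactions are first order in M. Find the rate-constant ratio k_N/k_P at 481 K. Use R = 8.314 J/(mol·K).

k_N/k_P = (A_N/A_P)·exp[−(E_N−E_P)/(RT)] = (A_N/A_P)·exp[(E_P−E_N)/(RT)].
(E_P−E_N)/(RT) = (187−131)×10³/(8.314×481) = 56000/3999 = 14.00.
k_N/k_P = (7.61×10^7/2.32×10^13)·exp(14.00) = 3.280×10^-6 × 1.207×10^6 = 3.96.

3.96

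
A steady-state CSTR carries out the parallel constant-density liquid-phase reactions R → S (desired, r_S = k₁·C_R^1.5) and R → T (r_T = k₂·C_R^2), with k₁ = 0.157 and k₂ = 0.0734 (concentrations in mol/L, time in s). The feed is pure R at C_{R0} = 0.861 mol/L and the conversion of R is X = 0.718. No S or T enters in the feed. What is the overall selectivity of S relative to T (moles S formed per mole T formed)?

4.34

Exit C_R = C_{R0}(1−X) = 0.861×0.282 = 0.2428 mol/L.
A CSTR operates uniformly at the exit composition, giving r_S = 0.01878 and r_T = 0.004327 (each k·C_R^n at C_R = 0.2428).
Overall selectivity = C_S/C_T = r_Sτ/(r_Tτ) = r_S/r_T = 4.34.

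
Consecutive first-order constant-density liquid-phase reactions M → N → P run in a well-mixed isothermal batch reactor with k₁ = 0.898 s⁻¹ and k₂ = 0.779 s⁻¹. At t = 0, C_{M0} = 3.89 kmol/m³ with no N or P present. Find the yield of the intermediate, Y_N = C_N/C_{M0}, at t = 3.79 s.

The intermediate concentration in a first-order A→B→C sequence is C_N = k₁C_{M0}(e^(−k₁t) − e^(−k₂t))/(k₂−k₁).
e^(−k₁t) = e^(−0.898×3.79) = e^(−3.403) = 0.03326; e^(−k₂t) = e^(−2.952) = 0.05221.
C_N = 0.898×3.89/(0.779−0.898) × (0.03326−0.05221) = (-29.35)×(-0.01895) = 0.5564 kmol/m³.
Y_N = C_N/C_{M0} = 0.5564/3.89 = 0.143.

0.143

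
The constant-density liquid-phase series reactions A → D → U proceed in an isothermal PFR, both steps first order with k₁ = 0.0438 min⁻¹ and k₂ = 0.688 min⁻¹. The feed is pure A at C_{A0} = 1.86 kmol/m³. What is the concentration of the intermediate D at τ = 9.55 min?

0.0831 kmol/m³

Solving the coupled first-order balances gives C_D(τ) = [k₁/(k₂−k₁)]·C_{A0}·(e^(−k₁τ) − e^(−k₂τ)).
e^(−k₁τ) = e^(−0.0438×9.55) = e^(−0.4183) = 0.6582; e^(−k₂τ) = e^(−6.570) = 0.001401.
C_D = 0.0438×1.86/(0.688−0.0438) × (0.6582−0.001401) = 0.1265×0.6568 = 0.08306 kmol/m³.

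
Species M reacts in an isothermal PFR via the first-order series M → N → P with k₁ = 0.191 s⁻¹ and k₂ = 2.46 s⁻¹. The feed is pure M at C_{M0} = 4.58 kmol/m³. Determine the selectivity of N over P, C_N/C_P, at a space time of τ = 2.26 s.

For first-order series with pure M initially, C_N(τ) = k₁C_{M0}/(k₂−k₁)·(e^(−k₁τ) − e^(−k₂τ)).
e^(−k₁τ) = e^(−0.191×2.26) = e^(−0.4317) = 0.6494; e^(−k₂τ) = e^(−5.560) = 0.003850.
C_N = 0.191×4.58/(2.46−0.191) × (0.6494−0.003850) = 0.3855×0.6456 = 0.2489 kmol/m³.
C_M = C_{M0}e^(−k₁τ) = 2.974 kmol/m³, so C_P = C_{M0}−C_M−C_N = 1.357 kmol/m³; C_N/C_P = 0.183.

0.183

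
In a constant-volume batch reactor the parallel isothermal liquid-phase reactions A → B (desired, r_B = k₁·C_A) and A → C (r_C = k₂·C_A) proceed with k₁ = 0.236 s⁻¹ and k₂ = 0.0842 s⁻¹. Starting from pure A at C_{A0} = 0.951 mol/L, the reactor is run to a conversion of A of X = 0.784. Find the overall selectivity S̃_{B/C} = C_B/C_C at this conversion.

C_A = C_{A0}(1−X) = 0.2054 mol/L.
Both paths are first order in A, so the instantaneous fraction to B is constant: dC_B/d(−C_A) = k₁/(k₁+k₂) = 0.7370.
C_B = 0.7370·(C_{A0}−C_A) = 0.7370×0.7456 = 0.550 mol/L.
C_C = (C_{A0}−C_A)−C_B = 0.1961 mol/L; S̃_{B/C} = 0.5495/0.1961 = 2.80.

2.80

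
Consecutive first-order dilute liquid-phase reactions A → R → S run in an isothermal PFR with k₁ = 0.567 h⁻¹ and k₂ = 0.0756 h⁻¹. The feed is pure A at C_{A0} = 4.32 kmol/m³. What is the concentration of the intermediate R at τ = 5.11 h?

For first-order series with pure A initially, C_R(τ) = k₁C_{A0}/(k₂−k₁)·(e^(−k₁τ) − e^(−k₂τ)).
e^(−k₁τ) = e^(−0.567×5.11) = e^(−2.897) = 0.05517; e^(−k₂τ) = e^(−0.3863) = 0.6796.
C_R = 0.567×4.32/(0.0756−0.567) × (0.05517−0.6796) = (-4.985)×(-0.6244) = 3.112 kmol/m³.

3.11 kmol/m³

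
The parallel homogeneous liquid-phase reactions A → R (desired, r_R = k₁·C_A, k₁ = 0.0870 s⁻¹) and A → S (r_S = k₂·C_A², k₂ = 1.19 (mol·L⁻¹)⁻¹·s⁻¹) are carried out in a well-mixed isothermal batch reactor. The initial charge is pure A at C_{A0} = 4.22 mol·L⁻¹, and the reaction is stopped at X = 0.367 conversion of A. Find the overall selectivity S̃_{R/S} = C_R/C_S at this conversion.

C_A = C_{A0}(1−X) = 2.671 mol·L⁻¹.
Along a PFR/batch, dC_R/dC_A = −r_R/(r_R+r_S) = −k₁/(k₁+k₂·C_A).
Integrating from C_{A0} to C_A: C_R = (0.0870/1.19)·ln[(0.0870+1.19·4.22)/(0.0870+1.19·2.67)] = 0.07311·ln(5.109/3.266) = 0.03271 mol·L⁻¹.
C_S = (C_{A0}−C_A)−C_R = 1.516 mol·L⁻¹; S̃_{R/S} = 0.03271/1.516 = 0.0216.

0.0216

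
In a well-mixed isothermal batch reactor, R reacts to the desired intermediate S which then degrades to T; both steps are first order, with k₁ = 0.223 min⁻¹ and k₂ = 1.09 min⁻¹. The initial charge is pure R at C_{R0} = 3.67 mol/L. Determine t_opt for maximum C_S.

1.83 min

The intermediate peaks when r₁ = r₂, i.e. k₁e^(−k₁t) = k₂e^(−k₂t), giving t_opt = ln(k₂/k₁)/(k₂−k₁).
= ln(1.09/0.223)/(1.09−0.223) = ln(4.888)/0.8670 = 1.587/0.8670 = 1.83 min.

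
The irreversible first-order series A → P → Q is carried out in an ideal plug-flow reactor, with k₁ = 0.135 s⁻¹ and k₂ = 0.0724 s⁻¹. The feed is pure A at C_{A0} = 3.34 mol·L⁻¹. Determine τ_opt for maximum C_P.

For first-order series the maximum of C_P occurs at τ_opt = ln(k₂/k₁)/(k₂−k₁).
= ln(0.0724/0.135)/(0.0724−0.135) = ln(0.5363)/-0.06260 = -0.6231/-0.06260 = 9.95 s.

9.95 s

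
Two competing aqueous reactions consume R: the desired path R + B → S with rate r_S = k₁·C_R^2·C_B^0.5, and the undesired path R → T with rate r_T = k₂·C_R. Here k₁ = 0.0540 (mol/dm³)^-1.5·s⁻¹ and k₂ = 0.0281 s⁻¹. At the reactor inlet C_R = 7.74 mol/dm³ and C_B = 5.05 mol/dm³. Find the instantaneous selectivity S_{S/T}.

S_{S/T} = r_S/r_T = (k₁·C_R^2·C_B^0.5)/(k₂·C_R) = (k₁/k₂)·C_R·C_B^0.5.
= (0.0540×7.740^2×5.050^0.5) / (0.0281×7.740) = 7.270/0.2175 = 33.4.

33.4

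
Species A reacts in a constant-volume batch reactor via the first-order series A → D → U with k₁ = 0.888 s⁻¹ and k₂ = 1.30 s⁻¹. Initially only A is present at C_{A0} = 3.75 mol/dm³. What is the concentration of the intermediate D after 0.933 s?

For first-order series with pure A initially, C_D(t) = k₁C_{A0}/(k₂−k₁)·(e^(−k₁t) − e^(−k₂t)).
e^(−k₁t) = e^(−0.888×0.933) = e^(−0.8285) = 0.4367; e^(−k₂t) = e^(−1.213) = 0.2973.
C_D = 0.888×3.75/(1.30−0.888) × (0.4367−0.2973) = 8.083×0.1394 = 1.126 mol/dm³.

1.13 mol/dm³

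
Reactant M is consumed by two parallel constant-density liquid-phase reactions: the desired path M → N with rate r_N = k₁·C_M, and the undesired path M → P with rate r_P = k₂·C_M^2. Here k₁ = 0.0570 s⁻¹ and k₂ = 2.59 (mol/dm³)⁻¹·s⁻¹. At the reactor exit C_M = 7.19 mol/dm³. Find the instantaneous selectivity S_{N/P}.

0.00306

S_{N/P} = r_N/r_P = (k₁·C_M)/(k₂·C_M^2) = (k₁/k₂)·C_M⁻¹.
= (0.0570×7.190) / (2.59×7.190^2) = 0.4098/133.9 = 0.00306.
The undesired path is higher order in M, so low C_M (CSTR or dilute feed) favours N.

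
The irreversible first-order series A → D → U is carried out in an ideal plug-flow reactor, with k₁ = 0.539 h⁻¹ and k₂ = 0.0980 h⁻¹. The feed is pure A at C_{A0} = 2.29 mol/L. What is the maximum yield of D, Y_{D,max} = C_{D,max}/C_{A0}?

0.685

At the optimum, C_{D,max}/C_{A0} = (k₁/k₂)^[k₂/(k₂−k₁)].
= (0.539/0.0980)^(0.0980/(0.0980−0.539)) = (5.500)^(-0.2222) = 0.6847.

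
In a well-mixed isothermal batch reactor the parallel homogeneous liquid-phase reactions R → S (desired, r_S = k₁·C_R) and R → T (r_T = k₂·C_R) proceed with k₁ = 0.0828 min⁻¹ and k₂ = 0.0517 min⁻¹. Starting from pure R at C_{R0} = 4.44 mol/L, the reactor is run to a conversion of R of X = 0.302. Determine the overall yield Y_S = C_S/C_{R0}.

C_R = C_{R0}(1−X) = 3.099 mol/L.
Both paths are first order in R, so the instantaneous fraction to S is constant: dC_S/d(−C_R) = k₁/(k₁+k₂) = 0.6156.
C_S = 0.6156·(C_{R0}−C_R) = 0.6156×1.341 = 0.825 mol/L.
Y_S = C_S/C_{R0} = 0.8255/4.44 = 0.186.

0.186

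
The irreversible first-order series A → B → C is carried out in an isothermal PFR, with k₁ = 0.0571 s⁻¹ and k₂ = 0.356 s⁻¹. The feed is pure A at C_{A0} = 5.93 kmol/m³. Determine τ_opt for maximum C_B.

6.12 s

The intermediate peaks when r₁ = r₂, i.e. k₁e^(−k₁τ) = k₂e^(−k₂τ), giving τ_opt = ln(k₂/k₁)/(k₂−k₁).
= ln(0.356/0.0571)/(0.356−0.0571) = ln(6.235)/0.2989 = 1.830/0.2989 = 6.12 s.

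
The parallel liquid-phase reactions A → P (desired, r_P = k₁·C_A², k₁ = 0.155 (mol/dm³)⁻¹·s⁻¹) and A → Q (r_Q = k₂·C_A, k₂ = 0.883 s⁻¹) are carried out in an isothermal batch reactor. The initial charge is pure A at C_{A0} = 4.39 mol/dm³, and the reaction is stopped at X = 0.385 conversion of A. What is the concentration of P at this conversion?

C_A = C_{A0}(1−X) = 2.700 mol/dm³.
Along a PFR/batch, dC_Q/dC_A = −r_Q/(r_P+r_Q) = −k₂/(k₂+k₁·C_A).
Integrating from C_{A0} to C_A: C_Q = (0.883/0.155)·ln[(0.883+0.155·4.39)/(0.883+0.155·2.70)] = 5.697·ln(1.563/1.301) = 1.045 mol/dm³.
Then C_P = (C_{A0}−C_A) − C_Q = 1.690 − 1.045 = 0.6454 mol/dm³.

0.645 mol/dm³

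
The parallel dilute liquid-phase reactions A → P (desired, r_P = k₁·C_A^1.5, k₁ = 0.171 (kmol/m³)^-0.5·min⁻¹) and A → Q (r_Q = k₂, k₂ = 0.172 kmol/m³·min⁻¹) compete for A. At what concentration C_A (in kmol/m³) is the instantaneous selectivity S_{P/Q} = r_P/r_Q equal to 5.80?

S_{P/Q} = (k₁/k₂)·C_A^1.5 ⇒ C_A = (S·k₂/k₁)^(1/1.5).
= (5.80×0.172/0.171)^(0.6667) = (5.834)^(0.6667) = 3.24 kmol/m³.

3.24 kmol/m³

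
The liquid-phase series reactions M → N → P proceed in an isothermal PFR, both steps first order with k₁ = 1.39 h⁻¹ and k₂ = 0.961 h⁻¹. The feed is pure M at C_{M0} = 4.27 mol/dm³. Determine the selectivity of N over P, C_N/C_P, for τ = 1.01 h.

1.34

Solving the coupled first-order balances gives C_N(τ) = [k₁/(k₂−k₁)]·C_{M0}·(e^(−k₁τ) − e^(−k₂τ)).
e^(−k₁τ) = e^(−1.39×1.01) = e^(−1.404) = 0.2456; e^(−k₂τ) = e^(−0.9706) = 0.3789.
C_N = 1.39×4.27/(0.961−1.39) × (0.2456−0.3789) = (-13.84)×(-0.1332) = 1.843 mol/dm³.
C_M = C_{M0}e^(−k₁τ) = 1.049 mol/dm³, so C_P = C_{M0}−C_M−C_N = 1.378 mol/dm³; C_N/C_P = 1.34.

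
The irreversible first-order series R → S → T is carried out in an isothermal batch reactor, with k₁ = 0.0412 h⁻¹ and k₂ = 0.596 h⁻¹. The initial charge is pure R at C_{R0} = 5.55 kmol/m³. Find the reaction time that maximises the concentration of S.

4.82 h

Setting dC_S/dt = 0 gives t_opt = ln(k₂/k₁)/(k₂−k₁).
= ln(0.596/0.0412)/(0.596−0.0412) = ln(14.47)/0.5548 = 2.672/0.5548 = 4.82 h.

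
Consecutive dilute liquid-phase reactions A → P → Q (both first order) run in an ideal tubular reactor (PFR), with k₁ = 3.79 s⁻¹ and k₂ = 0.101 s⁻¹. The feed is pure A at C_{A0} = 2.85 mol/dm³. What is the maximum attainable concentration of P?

2.58 mol/dm³

At the optimum, C_{P,max}/C_{A0} = (k₁/k₂)^[k₂/(k₂−k₁)].
= (3.79/0.101)^(0.101/(0.101−3.79)) = (37.52)^(-0.02738) = 0.9055.
C_{P,max} = 0.9055×2.85 = 2.58 mol/dm³.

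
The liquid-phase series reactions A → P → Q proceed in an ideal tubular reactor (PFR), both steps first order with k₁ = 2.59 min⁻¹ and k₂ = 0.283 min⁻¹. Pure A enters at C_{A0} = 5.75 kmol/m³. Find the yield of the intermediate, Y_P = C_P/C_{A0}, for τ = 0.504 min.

For first-order series with pure A initially, C_P(τ) = k₁C_{A0}/(k₂−k₁)·(e^(−k₁τ) − e^(−k₂τ)).
e^(−k₁τ) = e^(−2.59×0.504) = e^(−1.305) = 0.2711; e^(−k₂τ) = e^(−0.1426) = 0.8671.
C_P = 2.59×5.75/(0.283−2.59) × (0.2711−0.8671) = (-6.455)×(-0.5960) = 3.847 kmol/m³.
Y_P = C_P/C_{A0} = 3.847/5.75 = 0.669.

0.669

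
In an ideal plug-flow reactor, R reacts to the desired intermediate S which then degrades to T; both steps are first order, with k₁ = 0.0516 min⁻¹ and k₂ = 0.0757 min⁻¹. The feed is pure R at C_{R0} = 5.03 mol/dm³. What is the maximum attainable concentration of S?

Evaluating C_S at τ_opt = ln(k₂/k₁)/(k₂−k₁) gives C_{S,max}/C_{R0} = (k₁/k₂)^[k₂/(k₂−k₁)].
= (0.0516/0.0757)^(0.0757/(0.0757−0.0516)) = (0.6816)^(3.141) = 0.3000.
C_{S,max} = 0.3000×5.03 = 1.51 mol/dm³.

1.51 mol/dm³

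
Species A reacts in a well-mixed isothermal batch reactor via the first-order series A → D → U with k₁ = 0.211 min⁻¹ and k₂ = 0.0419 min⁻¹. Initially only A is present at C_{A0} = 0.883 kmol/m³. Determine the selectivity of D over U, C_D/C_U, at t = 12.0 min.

The intermediate concentration in a first-order A→B→C sequence is C_D = k₁C_{A0}(e^(−k₁t) − e^(−k₂t))/(k₂−k₁).
e^(−k₁t) = e^(−0.211×12.0) = e^(−2.532) = 0.07950; e^(−k₂t) = e^(−0.5028) = 0.6048.
C_D = 0.211×0.883/(0.0419−0.211) × (0.07950−0.6048) = (-1.102)×(-0.5253) = 0.5788 kmol/m³.
C_A = C_{A0}e^(−k₁t) = 0.07020 kmol/m³, so C_U = C_{A0}−C_A−C_D = 0.2340 kmol/m³; C_D/C_U = 2.47.

2.47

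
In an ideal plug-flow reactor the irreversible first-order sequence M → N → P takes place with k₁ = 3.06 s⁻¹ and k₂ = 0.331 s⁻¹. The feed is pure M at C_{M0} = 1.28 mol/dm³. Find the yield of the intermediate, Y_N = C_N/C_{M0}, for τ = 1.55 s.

Solving the coupled first-order balances gives C_N(τ) = [k₁/(k₂−k₁)]·C_{M0}·(e^(−k₁τ) − e^(−k₂τ)).
e^(−k₁τ) = e^(−3.06×1.55) = e^(−4.743) = 0.008712; e^(−k₂τ) = e^(−0.5131) = 0.5987.
C_N = 3.06×1.28/(0.331−3.06) × (0.008712−0.5987) = (-1.435)×(-0.5900) = 0.8467 mol/dm³.
Y_N = C_N/C_{M0} = 0.8467/1.28 = 0.662.

0.662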